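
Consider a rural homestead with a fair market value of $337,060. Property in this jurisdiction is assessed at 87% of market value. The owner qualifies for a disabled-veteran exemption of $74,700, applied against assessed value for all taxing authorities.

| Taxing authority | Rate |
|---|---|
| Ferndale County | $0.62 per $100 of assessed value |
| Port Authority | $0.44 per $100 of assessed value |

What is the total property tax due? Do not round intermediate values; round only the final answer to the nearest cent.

Assessed value = $337,060 × 0.87 = $293,242.2
Taxable value = $293,242.2 − $74,700 = $218,542.2
Ferndale County: $218,542.2 × 0.0062 = $1,354.96164
Port Authority: $218,542.2 × 0.0044 = $961.58568
Total = $1,354.96164 + $961.58568 = $2,316.54732

$2,316.55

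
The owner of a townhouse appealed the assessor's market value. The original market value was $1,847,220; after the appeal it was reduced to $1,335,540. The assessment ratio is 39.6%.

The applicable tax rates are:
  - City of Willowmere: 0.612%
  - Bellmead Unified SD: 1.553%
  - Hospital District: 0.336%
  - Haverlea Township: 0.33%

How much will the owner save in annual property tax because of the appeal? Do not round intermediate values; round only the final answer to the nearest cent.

Old assessed value = $1,847,220 × 0.396 = $731,499.12
New assessed value = $1,335,540 × 0.396 = $528,873.84
Combined rate = 0.00612 + 0.01553 + 0.00336 + 0.0033 = 0.02831
Old tax = $731,499.12 × 0.02831 = $20,708.7400872
New tax = $528,873.84 × 0.02831 = $14,972.4184104
Reduction = $20,708.7400872 − $14,972.4184104 = $5,736.3216768

$5,736.32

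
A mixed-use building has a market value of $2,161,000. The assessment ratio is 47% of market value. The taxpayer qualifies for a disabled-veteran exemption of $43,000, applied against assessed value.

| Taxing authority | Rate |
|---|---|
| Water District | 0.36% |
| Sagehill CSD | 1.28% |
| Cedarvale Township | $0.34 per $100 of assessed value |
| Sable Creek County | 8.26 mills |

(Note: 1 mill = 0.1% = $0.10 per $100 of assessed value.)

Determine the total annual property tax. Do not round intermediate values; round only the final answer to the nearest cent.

$27,293.12

Assessed value = $2,161,000 × 0.47 = $1,015,670
Taxable value = $1,015,670 − $43,000 = $972,670
Water District: $972,670 × 0.0036 = $3,501.612
Sagehill CSD: $972,670 × 0.0128 = $12,450.176
Cedarvale Township: $972,670 × 0.0034 = $3,307.078
Sable Creek County: $972,670 × 0.00826 = $8,034.2542
Total = $27,293.1202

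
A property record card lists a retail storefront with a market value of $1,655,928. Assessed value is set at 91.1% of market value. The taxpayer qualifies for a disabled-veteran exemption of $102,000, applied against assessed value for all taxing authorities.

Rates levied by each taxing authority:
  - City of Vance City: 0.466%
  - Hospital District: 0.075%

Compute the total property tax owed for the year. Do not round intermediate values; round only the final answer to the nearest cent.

Assessed value = $1,655,928 × 0.911 = $1,508,550.408
Taxable value = $1,508,550.408 − $102,000 = $1,406,550.408
City of Vance City: $1,406,550.408 × 0.00466 = $6,554.52490128
Hospital District: $1,406,550.408 × 0.00075 = $1,054.912806
Total = $6,554.52490128 + $1,054.912806 = $7,609.43770728

$7,609.44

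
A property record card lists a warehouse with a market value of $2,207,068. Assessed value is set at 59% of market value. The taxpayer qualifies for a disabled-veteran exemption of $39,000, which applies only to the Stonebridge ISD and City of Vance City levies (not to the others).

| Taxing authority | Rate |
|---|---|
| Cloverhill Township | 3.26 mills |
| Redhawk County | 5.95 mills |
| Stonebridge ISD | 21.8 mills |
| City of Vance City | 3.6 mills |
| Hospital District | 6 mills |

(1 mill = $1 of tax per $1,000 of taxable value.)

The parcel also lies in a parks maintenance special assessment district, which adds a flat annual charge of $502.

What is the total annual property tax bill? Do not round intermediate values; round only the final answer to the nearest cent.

Assessed value = $2,207,068 × 0.59 = $1,302,170.12
Cloverhill Township: $1,302,170.12 × 0.00326 = $4,245.0745912
Redhawk County: $1,302,170.12 × 0.00595 = $7,747.912214
Stonebridge ISD: ($1,302,170.12 − $39,000) × 0.0218 = $1,263,170.12 × 0.0218 = $27,537.108616
City of Vance City: ($1,302,170.12 − $39,000) × 0.0036 = $1,263,170.12 × 0.0036 = $4,547.412432
Hospital District: $1,302,170.12 × 0.006 = $7,813.02072
Levies subtotal = $51,890.5285732
Total = $51,890.5285732 + $502 = $52,392.5285732

$52,392.53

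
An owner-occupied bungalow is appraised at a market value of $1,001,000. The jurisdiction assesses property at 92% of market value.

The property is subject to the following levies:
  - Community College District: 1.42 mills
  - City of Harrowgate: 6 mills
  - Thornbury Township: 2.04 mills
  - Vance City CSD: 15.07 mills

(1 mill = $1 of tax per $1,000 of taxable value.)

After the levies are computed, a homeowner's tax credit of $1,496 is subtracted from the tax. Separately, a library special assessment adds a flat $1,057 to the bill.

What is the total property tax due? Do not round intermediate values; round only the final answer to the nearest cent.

Assessed value = $1,001,000 × 0.92 = $920,920
Community College District: $920,920 × 0.00142 = $1,307.7064
City of Harrowgate: $920,920 × 0.006 = $5,525.52
Thornbury Township: $920,920 × 0.00204 = $1,878.6768
Vance City CSD: $920,920 × 0.01507 = $13,878.2644
Levies subtotal = $22,590.1676
After credit = $22,590.1676 − $1,496 = $21,094.1676
Total = $21,094.1676 + $1,057 = $22,151.1676

$22,151.17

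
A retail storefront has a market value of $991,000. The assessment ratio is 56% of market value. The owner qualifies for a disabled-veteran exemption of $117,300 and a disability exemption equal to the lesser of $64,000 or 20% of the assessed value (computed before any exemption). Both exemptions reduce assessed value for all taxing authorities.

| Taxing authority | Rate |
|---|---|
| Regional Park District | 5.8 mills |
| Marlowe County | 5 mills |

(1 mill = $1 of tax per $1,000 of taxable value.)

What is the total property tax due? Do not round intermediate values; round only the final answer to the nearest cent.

Assessed value = $991,000 × 0.56 = $554,960
Disability exemption = min($64,000, 20% × $554,960) = min($64,000, $110,992) = $64,000 (dollar cap binds)
Taxable value = $554,960 − $117,300 − $64,000 = $373,660
Regional Park District: $373,660 × 0.0058 = $2,167.228
Marlowe County: $373,660 × 0.005 = $1,868.3
Total = $4,035.528

$4,035.53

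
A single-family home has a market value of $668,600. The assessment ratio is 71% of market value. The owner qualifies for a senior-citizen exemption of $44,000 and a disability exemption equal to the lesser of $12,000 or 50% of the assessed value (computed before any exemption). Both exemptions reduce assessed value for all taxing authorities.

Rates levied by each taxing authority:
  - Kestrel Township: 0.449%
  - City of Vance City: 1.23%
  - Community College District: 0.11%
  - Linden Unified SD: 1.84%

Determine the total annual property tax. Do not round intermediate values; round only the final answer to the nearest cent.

$15,194.84

Assessed value = $668,600 × 0.71 = $474,706
Disability exemption = min($12,000, 50% × $474,706) = min($12,000, $237,353) = $12,000 (dollar cap binds)
Taxable value = $474,706 − $44,000 − $12,000 = $418,706
Kestrel Township: $418,706 × 0.00449 = $1,879.98994
City of Vance City: $418,706 × 0.0123 = $5,150.0838
Community College District: $418,706 × 0.0011 = $460.5766
Linden Unified SD: $418,706 × 0.0184 = $7,704.1904
Total = $15,194.84074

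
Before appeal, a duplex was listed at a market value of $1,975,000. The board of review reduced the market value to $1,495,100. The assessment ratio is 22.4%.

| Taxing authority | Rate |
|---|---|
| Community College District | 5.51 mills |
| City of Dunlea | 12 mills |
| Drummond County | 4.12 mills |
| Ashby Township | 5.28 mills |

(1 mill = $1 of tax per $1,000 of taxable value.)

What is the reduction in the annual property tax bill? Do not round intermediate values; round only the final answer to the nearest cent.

Old assessed value = $1,975,000 × 0.224 = $442,400
New assessed value = $1,495,100 × 0.224 = $334,902.4
Combined rate = 0.00551 + 0.012 + 0.00412 + 0.00528 = 0.02691
Old tax = $442,400 × 0.02691 = $11,904.984
New tax = $334,902.4 × 0.02691 = $9,012.223584
Reduction = $11,904.984 − $9,012.223584 = $2,892.760416

$2,892.76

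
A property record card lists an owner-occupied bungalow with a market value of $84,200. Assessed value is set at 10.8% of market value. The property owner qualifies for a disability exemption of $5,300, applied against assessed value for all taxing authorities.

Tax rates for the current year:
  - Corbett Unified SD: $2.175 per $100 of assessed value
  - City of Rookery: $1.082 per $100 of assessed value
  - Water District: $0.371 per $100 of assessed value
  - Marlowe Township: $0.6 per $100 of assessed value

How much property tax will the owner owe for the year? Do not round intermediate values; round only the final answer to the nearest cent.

Assessed value = $84,200 × 0.108 = $9,093.6
Taxable value = $9,093.6 − $5,300 = $3,793.6
Corbett Unified SD: $3,793.6 × 0.02175 = $82.5108
City of Rookery: $3,793.6 × 0.01082 = $41.046752
Water District: $3,793.6 × 0.00371 = $14.074256
Marlowe Township: $3,793.6 × 0.006 = $22.7616
Total = $82.5108 + $41.046752 + $14.074256 + $22.7616 = $160.393408

$160.39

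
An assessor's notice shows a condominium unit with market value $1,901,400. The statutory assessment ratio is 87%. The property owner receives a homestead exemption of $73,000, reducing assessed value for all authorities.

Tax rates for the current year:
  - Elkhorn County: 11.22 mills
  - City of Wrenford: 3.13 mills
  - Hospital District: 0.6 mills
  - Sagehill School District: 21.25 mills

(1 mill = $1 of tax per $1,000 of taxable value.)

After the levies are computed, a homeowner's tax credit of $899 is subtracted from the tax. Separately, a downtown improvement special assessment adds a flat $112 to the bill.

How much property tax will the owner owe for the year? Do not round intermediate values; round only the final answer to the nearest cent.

$56,453.09

Assessed value = $1,901,400 × 0.87 = $1,654,218
Taxable value = $1,654,218 − $73,000 = $1,581,218
Elkhorn County: $1,581,218 × 0.01122 = $17,741.26596
City of Wrenford: $1,581,218 × 0.00313 = $4,949.21234
Hospital District: $1,581,218 × 0.0006 = $948.7308
Sagehill School District: $1,581,218 × 0.02125 = $33,600.8825
Levies subtotal = $57,240.0916
After credit = $57,240.0916 − $899 = $56,341.0916
Total = $56,341.0916 + $112 = $56,453.0916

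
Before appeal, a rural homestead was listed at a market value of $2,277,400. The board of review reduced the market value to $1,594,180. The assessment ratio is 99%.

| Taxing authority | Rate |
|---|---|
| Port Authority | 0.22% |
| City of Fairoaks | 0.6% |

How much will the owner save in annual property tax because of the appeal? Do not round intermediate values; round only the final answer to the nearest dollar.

Old assessed value = $2,277,400 × 0.99 = $2,254,626
New assessed value = $1,594,180 × 0.99 = $1,578,238.2
Combined rate = 0.0022 + 0.006 = 0.0082
Old tax = $2,254,626 × 0.0082 = $18,487.9332
New tax = $1,578,238.2 × 0.0082 = $12,941.55324
Reduction = $18,487.9332 − $12,941.55324 = $5,546.37996

$5,546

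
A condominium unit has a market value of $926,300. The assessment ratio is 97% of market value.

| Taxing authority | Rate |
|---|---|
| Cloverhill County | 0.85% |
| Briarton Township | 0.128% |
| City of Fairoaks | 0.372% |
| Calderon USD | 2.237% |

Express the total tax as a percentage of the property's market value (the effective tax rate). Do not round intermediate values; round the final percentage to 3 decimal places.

Assessed value = $926,300 × 0.97 = $898,511
Cloverhill County: $898,511 × 0.0085 = $7,637.3435
Briarton Township: $898,511 × 0.00128 = $1,150.09408
City of Fairoaks: $898,511 × 0.00372 = $3,342.46092
Calderon USD: $898,511 × 0.02237 = $20,099.69107
Total tax = $32,229.58957
Effective rate = $32,229.58957 ÷ $926,300 = 3.479% of market value

3.479%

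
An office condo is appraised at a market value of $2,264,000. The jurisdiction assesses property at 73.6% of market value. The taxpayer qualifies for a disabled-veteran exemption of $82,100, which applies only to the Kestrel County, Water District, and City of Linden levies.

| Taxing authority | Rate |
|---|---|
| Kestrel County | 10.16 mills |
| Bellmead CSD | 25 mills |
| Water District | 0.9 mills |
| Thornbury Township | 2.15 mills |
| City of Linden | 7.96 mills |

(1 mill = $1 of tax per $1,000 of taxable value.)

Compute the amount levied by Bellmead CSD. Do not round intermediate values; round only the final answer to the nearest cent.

Assessed value = $2,264,000 × 0.736 = $1,666,304
Bellmead CSD taxable value = $1,666,304 (exemption does not apply)
Bellmead CSD levy = $1,666,304 × 0.025 = $41,657.6

$41,657.60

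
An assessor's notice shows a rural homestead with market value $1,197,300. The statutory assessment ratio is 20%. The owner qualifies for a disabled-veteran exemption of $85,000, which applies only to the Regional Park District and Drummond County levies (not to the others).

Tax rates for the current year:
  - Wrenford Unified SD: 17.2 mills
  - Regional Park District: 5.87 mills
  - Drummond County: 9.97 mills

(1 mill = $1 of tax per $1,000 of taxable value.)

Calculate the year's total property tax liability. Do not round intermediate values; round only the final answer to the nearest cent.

Assessed value = $1,197,300 × 0.2 = $239,460
Wrenford Unified SD: $239,460 × 0.0172 = $4,118.712
Regional Park District: ($239,460 − $85,000) × 0.00587 = $154,460 × 0.00587 = $906.6802
Drummond County: ($239,460 − $85,000) × 0.00997 = $154,460 × 0.00997 = $1,539.9662
Total = $6,565.3584

$6,565.36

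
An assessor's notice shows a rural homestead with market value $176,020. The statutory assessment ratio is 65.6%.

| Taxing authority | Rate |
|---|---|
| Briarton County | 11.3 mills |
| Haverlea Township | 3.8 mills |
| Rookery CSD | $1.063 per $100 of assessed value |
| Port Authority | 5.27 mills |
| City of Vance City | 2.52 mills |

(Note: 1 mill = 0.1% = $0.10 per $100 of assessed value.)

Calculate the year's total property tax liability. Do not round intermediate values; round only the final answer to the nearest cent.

Assessed value = $176,020 × 0.656 = $115,469.12
Briarton County: $115,469.12 × 0.0113 = $1,304.801056
Haverlea Township: $115,469.12 × 0.0038 = $438.782656
Rookery CSD: $115,469.12 × 0.01063 = $1,227.4367456
Port Authority: $115,469.12 × 0.00527 = $608.5222624
City of Vance City: $115,469.12 × 0.00252 = $290.9821824
Total = $3,870.5249024

$3,870.52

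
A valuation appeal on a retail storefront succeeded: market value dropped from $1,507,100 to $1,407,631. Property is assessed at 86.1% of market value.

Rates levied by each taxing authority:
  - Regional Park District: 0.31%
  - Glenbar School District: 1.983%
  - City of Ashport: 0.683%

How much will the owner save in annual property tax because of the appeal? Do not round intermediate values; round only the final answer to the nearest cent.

$2,548.73

Old assessed value = $1,507,100 × 0.861 = $1,297,613.1
New assessed value = $1,407,631 × 0.861 = $1,211,970.291
Combined rate = 0.0031 + 0.01983 + 0.00683 = 0.02976
Old tax = $1,297,613.1 × 0.02976 = $38,616.965856
New tax = $1,211,970.291 × 0.02976 = $36,068.23586016
Reduction = $38,616.965856 − $36,068.23586016 = $2,548.72999584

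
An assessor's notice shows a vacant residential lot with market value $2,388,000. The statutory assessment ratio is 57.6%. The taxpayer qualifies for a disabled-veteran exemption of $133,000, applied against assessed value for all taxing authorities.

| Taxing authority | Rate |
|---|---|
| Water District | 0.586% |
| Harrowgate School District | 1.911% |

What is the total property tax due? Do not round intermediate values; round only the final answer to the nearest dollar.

Assessed value = $2,388,000 × 0.576 = $1,375,488
Taxable value = $1,375,488 − $133,000 = $1,242,488
Water District: $1,242,488 × 0.00586 = $7,280.97968
Harrowgate School District: $1,242,488 × 0.01911 = $23,743.94568
Total = $7,280.97968 + $23,743.94568 = $31,024.92536

$31,025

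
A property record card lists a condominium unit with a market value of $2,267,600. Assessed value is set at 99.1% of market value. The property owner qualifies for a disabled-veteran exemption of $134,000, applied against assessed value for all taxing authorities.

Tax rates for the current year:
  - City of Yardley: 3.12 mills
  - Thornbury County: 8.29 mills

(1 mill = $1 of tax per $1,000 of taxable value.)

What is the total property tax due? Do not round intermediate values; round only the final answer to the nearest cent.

Assessed value = $2,267,600 × 0.991 = $2,247,191.6
Taxable value = $2,247,191.6 − $134,000 = $2,113,191.6
City of Yardley: $2,113,191.6 × 0.00312 = $6,593.157792
Thornbury County: $2,113,191.6 × 0.00829 = $17,518.358364
Total = $6,593.157792 + $17,518.358364 = $24,111.516156

$24,111.52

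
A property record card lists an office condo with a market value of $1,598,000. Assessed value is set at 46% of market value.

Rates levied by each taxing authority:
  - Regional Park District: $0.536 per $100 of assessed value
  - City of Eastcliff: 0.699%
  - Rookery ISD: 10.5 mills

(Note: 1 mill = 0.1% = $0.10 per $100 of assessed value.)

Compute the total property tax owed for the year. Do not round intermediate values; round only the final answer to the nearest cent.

$16,796.58

Assessed value = $1,598,000 × 0.46 = $735,080
Regional Park District: $735,080 × 0.00536 = $3,940.0288
City of Eastcliff: $735,080 × 0.00699 = $5,138.2092
Rookery ISD: $735,080 × 0.0105 = $7,718.34
Total = $16,796.578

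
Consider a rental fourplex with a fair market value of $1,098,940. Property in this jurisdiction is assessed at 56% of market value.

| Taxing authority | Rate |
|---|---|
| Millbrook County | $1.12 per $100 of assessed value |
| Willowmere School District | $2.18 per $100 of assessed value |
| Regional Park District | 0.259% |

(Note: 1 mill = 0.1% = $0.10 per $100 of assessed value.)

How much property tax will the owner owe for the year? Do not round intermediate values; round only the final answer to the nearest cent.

$21,902.31

Assessed value = $1,098,940 × 0.56 = $615,406.4
Millbrook County: $615,406.4 × 0.0112 = $6,892.55168
Willowmere School District: $615,406.4 × 0.0218 = $13,415.85952
Regional Park District: $615,406.4 × 0.00259 = $1,593.902576
Total = $21,902.313776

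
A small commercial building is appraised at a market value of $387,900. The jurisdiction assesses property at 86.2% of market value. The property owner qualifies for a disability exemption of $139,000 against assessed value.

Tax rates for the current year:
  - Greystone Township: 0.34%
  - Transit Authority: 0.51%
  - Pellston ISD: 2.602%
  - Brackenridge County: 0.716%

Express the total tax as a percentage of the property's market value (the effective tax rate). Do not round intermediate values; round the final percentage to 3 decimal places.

Assessed value = $387,900 × 0.862 = $334,369.8
Taxable value = $334,369.8 − $139,000 = $195,369.8
Greystone Township: $195,369.8 × 0.0034 = $664.25732
Transit Authority: $195,369.8 × 0.0051 = $996.38598
Pellston ISD: $195,369.8 × 0.02602 = $5,083.522196
Brackenridge County: $195,369.8 × 0.00716 = $1,398.847768
Total tax = $8,143.013264
Effective rate = $8,143.013264 ÷ $387,900 = 2.099% of market value

2.099%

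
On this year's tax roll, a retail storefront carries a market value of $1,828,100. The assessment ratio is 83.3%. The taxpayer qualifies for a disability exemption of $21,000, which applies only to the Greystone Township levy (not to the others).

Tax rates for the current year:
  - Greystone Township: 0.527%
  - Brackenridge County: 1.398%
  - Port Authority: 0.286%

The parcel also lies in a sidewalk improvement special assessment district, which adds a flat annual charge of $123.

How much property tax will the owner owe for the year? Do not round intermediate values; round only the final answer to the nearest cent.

Assessed value = $1,828,100 × 0.833 = $1,522,807.3
Greystone Township: ($1,522,807.3 − $21,000) × 0.00527 = $1,501,807.3 × 0.00527 = $7,914.524471
Brackenridge County: $1,522,807.3 × 0.01398 = $21,288.846054
Port Authority: $1,522,807.3 × 0.00286 = $4,355.228878
Levies subtotal = $33,558.599403
Total = $33,558.599403 + $123 = $33,681.599403

$33,681.60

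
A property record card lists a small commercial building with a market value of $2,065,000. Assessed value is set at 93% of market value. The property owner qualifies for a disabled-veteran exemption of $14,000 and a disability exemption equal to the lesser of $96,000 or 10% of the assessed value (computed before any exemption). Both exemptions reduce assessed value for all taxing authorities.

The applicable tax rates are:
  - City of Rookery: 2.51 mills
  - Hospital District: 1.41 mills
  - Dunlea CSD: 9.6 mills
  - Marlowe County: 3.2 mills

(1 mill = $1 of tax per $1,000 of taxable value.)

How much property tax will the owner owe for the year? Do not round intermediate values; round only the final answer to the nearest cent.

$30,270.72

Assessed value = $2,065,000 × 0.93 = $1,920,450
Disability exemption = min($96,000, 10% × $1,920,450) = min($96,000, $192,045) = $96,000 (dollar cap binds)
Taxable value = $1,920,450 − $14,000 − $96,000 = $1,810,450
City of Rookery: $1,810,450 × 0.00251 = $4,544.2295
Hospital District: $1,810,450 × 0.00141 = $2,552.7345
Dunlea CSD: $1,810,450 × 0.0096 = $17,380.32
Marlowe County: $1,810,450 × 0.0032 = $5,793.44
Total = $30,270.724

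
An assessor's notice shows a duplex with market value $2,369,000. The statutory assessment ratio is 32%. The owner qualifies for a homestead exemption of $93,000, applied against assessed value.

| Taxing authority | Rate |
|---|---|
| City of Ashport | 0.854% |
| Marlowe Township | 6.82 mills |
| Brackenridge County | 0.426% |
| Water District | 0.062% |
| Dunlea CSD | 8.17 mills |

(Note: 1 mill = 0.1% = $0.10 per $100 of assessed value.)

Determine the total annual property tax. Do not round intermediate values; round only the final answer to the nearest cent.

Assessed value = $2,369,000 × 0.32 = $758,080
Taxable value = $758,080 − $93,000 = $665,080
City of Ashport: $665,080 × 0.00854 = $5,679.7832
Marlowe Township: $665,080 × 0.00682 = $4,535.8456
Brackenridge County: $665,080 × 0.00426 = $2,833.2408
Water District: $665,080 × 0.00062 = $412.3496
Dunlea CSD: $665,080 × 0.00817 = $5,433.7036
Total = $18,894.9228

$18,894.92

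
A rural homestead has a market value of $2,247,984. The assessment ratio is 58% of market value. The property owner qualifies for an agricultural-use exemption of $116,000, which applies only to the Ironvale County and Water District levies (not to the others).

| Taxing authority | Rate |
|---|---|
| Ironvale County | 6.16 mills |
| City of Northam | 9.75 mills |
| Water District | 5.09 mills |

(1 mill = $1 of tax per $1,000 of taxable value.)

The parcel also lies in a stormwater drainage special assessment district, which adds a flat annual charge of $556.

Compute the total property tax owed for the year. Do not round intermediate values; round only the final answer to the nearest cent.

$26,631.45

Assessed value = $2,247,984 × 0.58 = $1,303,830.72
Ironvale County: ($1,303,830.72 − $116,000) × 0.00616 = $1,187,830.72 × 0.00616 = $7,317.0372352
City of Northam: $1,303,830.72 × 0.00975 = $12,712.34952
Water District: ($1,303,830.72 − $116,000) × 0.00509 = $1,187,830.72 × 0.00509 = $6,046.0583648
Levies subtotal = $26,075.44512
Total = $26,075.44512 + $556 = $26,631.44512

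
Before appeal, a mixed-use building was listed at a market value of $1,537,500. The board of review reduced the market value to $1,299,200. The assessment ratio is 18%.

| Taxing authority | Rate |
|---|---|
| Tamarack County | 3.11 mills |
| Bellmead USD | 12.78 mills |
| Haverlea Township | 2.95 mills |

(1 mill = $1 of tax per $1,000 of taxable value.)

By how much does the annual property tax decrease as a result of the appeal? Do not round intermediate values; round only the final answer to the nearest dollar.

Old assessed value = $1,537,500 × 0.18 = $276,750
New assessed value = $1,299,200 × 0.18 = $233,856
Combined rate = 0.00311 + 0.01278 + 0.00295 = 0.01884
Old tax = $276,750 × 0.01884 = $5,213.97
New tax = $233,856 × 0.01884 = $4,405.84704
Reduction = $5,213.97 − $4,405.84704 = $808.12296

$808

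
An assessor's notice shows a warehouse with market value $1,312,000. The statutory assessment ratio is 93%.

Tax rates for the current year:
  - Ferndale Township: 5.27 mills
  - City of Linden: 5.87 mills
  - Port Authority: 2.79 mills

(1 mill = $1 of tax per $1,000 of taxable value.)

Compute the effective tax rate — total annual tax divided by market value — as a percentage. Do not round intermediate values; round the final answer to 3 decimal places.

Assessed value = $1,312,000 × 0.93 = $1,220,160
Ferndale Township: $1,220,160 × 0.00527 = $6,430.2432
City of Linden: $1,220,160 × 0.00587 = $7,162.3392
Port Authority: $1,220,160 × 0.00279 = $3,404.2464
Total tax = $16,996.8288
Effective rate = $16,996.8288 ÷ $1,312,000 = 1.295% of market value

1.295%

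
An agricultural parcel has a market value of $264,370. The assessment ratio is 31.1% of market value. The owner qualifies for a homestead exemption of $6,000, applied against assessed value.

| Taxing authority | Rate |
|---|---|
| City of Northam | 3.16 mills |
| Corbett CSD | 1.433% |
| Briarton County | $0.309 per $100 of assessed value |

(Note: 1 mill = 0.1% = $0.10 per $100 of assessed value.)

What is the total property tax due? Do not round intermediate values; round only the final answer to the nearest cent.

Assessed value = $264,370 × 0.311 = $82,219.07
Taxable value = $82,219.07 − $6,000 = $76,219.07
City of Northam: $76,219.07 × 0.00316 = $240.8522612
Corbett CSD: $76,219.07 × 0.01433 = $1,092.2192731
Briarton County: $76,219.07 × 0.00309 = $235.5169263
Total = $1,568.5884606

$1,568.59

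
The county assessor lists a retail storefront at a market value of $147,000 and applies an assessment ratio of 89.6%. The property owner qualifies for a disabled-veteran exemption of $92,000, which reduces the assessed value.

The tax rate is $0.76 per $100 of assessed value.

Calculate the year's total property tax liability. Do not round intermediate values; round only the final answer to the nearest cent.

Assessed value = $147,000 × 0.896 = $131,712
Taxable value = $131,712 − $92,000 = $39,712
Tax = $39,712 × 0.0076 = $301.8112

$301.81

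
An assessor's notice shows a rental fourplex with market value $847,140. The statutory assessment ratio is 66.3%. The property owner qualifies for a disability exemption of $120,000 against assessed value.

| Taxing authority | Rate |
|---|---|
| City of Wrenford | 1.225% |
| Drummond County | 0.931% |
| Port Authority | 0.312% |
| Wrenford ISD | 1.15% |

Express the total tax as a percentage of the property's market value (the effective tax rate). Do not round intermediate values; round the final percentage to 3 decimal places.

Assessed value = $847,140 × 0.663 = $561,653.82
Taxable value = $561,653.82 − $120,000 = $441,653.82
City of Wrenford: $441,653.82 × 0.01225 = $5,410.259295
Drummond County: $441,653.82 × 0.00931 = $4,111.7970642
Port Authority: $441,653.82 × 0.00312 = $1,377.9599184
Wrenford ISD: $441,653.82 × 0.0115 = $5,079.01893
Total tax = $15,979.0352076
Effective rate = $15,979.0352076 ÷ $847,140 = 1.886% of market value

1.886%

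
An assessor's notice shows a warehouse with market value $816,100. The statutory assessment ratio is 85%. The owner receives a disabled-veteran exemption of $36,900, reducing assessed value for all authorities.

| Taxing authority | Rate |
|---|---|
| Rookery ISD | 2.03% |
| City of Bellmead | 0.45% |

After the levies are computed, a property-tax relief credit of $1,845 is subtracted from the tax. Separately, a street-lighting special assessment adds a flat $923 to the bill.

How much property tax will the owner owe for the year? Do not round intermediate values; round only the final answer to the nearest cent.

Assessed value = $816,100 × 0.85 = $693,685
Taxable value = $693,685 − $36,900 = $656,785
Rookery ISD: $656,785 × 0.0203 = $13,332.7355
City of Bellmead: $656,785 × 0.0045 = $2,955.5325
Levies subtotal = $16,288.268
After credit = $16,288.268 − $1,845 = $14,443.268
Total = $14,443.268 + $923 = $15,366.268

$15,366.27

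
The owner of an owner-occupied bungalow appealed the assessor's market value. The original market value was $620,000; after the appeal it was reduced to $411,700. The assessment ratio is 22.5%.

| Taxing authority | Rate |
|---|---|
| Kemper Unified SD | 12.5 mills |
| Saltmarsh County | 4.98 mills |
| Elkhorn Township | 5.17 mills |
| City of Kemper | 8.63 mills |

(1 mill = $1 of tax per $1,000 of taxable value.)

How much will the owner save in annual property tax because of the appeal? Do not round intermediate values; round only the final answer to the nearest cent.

$1,466.02

Old assessed value = $620,000 × 0.225 = $139,500
New assessed value = $411,700 × 0.225 = $92,632.5
Combined rate = 0.0125 + 0.00498 + 0.00517 + 0.00863 = 0.03128
Old tax = $139,500 × 0.03128 = $4,363.56
New tax = $92,632.5 × 0.03128 = $2,897.5446
Reduction = $4,363.56 − $2,897.5446 = $1,466.0154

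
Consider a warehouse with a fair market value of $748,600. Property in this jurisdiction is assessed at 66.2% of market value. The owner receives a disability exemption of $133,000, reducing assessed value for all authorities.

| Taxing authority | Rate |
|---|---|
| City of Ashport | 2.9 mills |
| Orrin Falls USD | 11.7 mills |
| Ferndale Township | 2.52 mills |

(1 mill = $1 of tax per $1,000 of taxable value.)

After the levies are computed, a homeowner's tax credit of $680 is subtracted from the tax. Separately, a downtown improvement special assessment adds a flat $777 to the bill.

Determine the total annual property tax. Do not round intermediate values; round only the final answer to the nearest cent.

Assessed value = $748,600 × 0.662 = $495,573.2
Taxable value = $495,573.2 − $133,000 = $362,573.2
City of Ashport: $362,573.2 × 0.0029 = $1,051.46228
Orrin Falls USD: $362,573.2 × 0.0117 = $4,242.10644
Ferndale Township: $362,573.2 × 0.00252 = $913.684464
Levies subtotal = $6,207.253184
After credit = $6,207.253184 − $680 = $5,527.253184
Total = $5,527.253184 + $777 = $6,304.253184

$6,304.25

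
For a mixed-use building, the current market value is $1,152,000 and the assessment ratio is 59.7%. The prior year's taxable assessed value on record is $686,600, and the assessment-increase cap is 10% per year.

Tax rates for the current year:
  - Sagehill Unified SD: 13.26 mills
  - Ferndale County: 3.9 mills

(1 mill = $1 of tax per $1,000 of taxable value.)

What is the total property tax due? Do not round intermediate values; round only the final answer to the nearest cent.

$11,801.69

Uncapped assessed value = $1,152,000 × 0.597 = $687,744
Cap limit = $686,600 × 1.1 = $755,260
Taxable assessed value = min($687,744, $755,260) = $687,744 (cap does not bind)
Sagehill Unified SD: $687,744 × 0.01326 = $9,119.48544
Ferndale County: $687,744 × 0.0039 = $2,682.2016
Total = $11,801.68704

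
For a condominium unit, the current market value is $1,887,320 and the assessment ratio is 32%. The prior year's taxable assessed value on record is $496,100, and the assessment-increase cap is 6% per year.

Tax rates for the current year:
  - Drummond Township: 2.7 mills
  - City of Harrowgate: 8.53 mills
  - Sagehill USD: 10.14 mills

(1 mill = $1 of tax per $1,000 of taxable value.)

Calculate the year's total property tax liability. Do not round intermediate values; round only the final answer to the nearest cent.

$11,237.76

Uncapped assessed value = $1,887,320 × 0.32 = $603,942.4
Cap limit = $496,100 × 1.06 = $525,866
Taxable assessed value = min($603,942.4, $525,866) = $525,866 (cap binds)
Drummond Township: $525,866 × 0.0027 = $1,419.8382
City of Harrowgate: $525,866 × 0.00853 = $4,485.63698
Sagehill USD: $525,866 × 0.01014 = $5,332.28124
Total = $11,237.75642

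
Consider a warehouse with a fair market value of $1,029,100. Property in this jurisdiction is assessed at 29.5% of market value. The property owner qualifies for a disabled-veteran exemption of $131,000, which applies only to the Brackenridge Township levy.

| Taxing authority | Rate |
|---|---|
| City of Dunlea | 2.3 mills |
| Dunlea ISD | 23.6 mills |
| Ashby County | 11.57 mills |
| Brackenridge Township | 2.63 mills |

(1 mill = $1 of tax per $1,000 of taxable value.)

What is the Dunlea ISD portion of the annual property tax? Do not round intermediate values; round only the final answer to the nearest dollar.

Assessed value = $1,029,100 × 0.295 = $303,584.5
Dunlea ISD taxable value = $303,584.5 (exemption does not apply)
Dunlea ISD levy = $303,584.5 × 0.0236 = $7,164.5942

$7,165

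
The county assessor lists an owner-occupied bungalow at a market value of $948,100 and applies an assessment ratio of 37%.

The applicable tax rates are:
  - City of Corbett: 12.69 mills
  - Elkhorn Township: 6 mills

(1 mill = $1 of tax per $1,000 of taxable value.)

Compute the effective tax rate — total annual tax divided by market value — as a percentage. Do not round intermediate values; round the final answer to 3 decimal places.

Assessed value = $948,100 × 0.37 = $350,797
City of Corbett: $350,797 × 0.01269 = $4,451.61393
Elkhorn Township: $350,797 × 0.006 = $2,104.782
Total tax = $6,556.39593
Effective rate = $6,556.39593 ÷ $948,100 = 0.692% of market value

0.692%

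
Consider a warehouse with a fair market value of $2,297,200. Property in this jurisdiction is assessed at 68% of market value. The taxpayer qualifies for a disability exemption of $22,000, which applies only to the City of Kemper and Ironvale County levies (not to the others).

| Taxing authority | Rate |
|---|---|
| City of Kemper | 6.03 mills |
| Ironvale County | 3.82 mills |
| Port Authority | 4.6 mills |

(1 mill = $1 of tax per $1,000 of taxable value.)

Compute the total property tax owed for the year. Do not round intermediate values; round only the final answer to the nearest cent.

Assessed value = $2,297,200 × 0.68 = $1,562,096
City of Kemper: ($1,562,096 − $22,000) × 0.00603 = $1,540,096 × 0.00603 = $9,286.77888
Ironvale County: ($1,562,096 − $22,000) × 0.00382 = $1,540,096 × 0.00382 = $5,883.16672
Port Authority: $1,562,096 × 0.0046 = $7,185.6416
Total = $22,355.5872

$22,355.59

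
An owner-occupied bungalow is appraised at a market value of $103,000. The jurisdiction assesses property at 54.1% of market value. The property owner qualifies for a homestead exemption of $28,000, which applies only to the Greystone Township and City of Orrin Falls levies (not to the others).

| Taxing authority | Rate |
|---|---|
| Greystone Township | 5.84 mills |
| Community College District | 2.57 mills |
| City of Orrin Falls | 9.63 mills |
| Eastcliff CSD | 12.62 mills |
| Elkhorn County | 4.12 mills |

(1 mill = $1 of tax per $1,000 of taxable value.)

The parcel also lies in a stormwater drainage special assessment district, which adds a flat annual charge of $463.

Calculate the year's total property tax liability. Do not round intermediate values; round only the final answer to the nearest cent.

$1,967.89

Assessed value = $103,000 × 0.541 = $55,723
Greystone Township: ($55,723 − $28,000) × 0.00584 = $27,723 × 0.00584 = $161.90232
Community College District: $55,723 × 0.00257 = $143.20811
City of Orrin Falls: ($55,723 − $28,000) × 0.00963 = $27,723 × 0.00963 = $266.97249
Eastcliff CSD: $55,723 × 0.01262 = $703.22426
Elkhorn County: $55,723 × 0.00412 = $229.57876
Levies subtotal = $1,504.88594
Total = $1,504.88594 + $463 = $1,967.88594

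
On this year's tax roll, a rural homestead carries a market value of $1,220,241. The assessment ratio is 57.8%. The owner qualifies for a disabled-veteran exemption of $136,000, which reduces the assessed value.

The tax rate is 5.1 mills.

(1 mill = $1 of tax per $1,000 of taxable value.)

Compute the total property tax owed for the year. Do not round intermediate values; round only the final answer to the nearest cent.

$2,903.43

Assessed value = $1,220,241 × 0.578 = $705,299.298
Taxable value = $705,299.298 − $136,000 = $569,299.298
Tax = $569,299.298 × 0.0051 = $2,903.4264198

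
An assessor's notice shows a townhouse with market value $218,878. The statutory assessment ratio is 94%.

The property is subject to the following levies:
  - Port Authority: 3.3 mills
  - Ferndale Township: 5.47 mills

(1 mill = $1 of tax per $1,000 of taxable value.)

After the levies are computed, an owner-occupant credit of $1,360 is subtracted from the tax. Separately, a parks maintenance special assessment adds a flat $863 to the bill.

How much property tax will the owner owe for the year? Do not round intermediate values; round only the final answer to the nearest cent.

Assessed value = $218,878 × 0.94 = $205,745.32
Port Authority: $205,745.32 × 0.0033 = $678.959556
Ferndale Township: $205,745.32 × 0.00547 = $1,125.4269004
Levies subtotal = $1,804.3864564
After credit = $1,804.3864564 − $1,360 = $444.3864564
Total = $444.3864564 + $863 = $1,307.3864564

$1,307.39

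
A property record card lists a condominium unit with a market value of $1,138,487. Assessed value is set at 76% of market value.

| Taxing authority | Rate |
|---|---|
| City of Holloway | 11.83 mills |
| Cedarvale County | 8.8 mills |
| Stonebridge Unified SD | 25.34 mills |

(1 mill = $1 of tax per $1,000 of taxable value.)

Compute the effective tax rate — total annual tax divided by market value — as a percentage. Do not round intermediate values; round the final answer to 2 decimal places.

3.49%

Assessed value = $1,138,487 × 0.76 = $865,250.12
City of Holloway: $865,250.12 × 0.01183 = $10,235.9089196
Cedarvale County: $865,250.12 × 0.0088 = $7,614.201056
Stonebridge Unified SD: $865,250.12 × 0.02534 = $21,925.4380408
Total tax = $39,775.5480164
Effective rate = $39,775.5480164 ÷ $1,138,487 = 3.49% of market value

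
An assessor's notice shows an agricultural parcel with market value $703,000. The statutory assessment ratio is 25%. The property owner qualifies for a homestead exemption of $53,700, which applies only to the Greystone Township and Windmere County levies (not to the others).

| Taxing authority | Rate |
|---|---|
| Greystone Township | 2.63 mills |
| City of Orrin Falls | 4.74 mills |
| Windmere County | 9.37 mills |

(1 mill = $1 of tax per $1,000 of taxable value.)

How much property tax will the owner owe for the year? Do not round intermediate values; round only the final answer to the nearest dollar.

Assessed value = $703,000 × 0.25 = $175,750
Greystone Township: ($175,750 − $53,700) × 0.00263 = $122,050 × 0.00263 = $320.9915
City of Orrin Falls: $175,750 × 0.00474 = $833.055
Windmere County: ($175,750 − $53,700) × 0.00937 = $122,050 × 0.00937 = $1,143.6085
Total = $2,297.655

$2,298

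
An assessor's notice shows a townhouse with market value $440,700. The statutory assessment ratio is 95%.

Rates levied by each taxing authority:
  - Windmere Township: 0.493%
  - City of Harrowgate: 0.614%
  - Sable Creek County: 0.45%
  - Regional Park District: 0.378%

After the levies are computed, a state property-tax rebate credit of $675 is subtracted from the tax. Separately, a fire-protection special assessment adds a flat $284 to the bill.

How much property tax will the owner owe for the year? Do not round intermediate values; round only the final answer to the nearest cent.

$7,710.17

Assessed value = $440,700 × 0.95 = $418,665
Windmere Township: $418,665 × 0.00493 = $2,064.01845
City of Harrowgate: $418,665 × 0.00614 = $2,570.6031
Sable Creek County: $418,665 × 0.0045 = $1,883.9925
Regional Park District: $418,665 × 0.00378 = $1,582.5537
Levies subtotal = $8,101.16775
After credit = $8,101.16775 − $675 = $7,426.16775
Total = $7,426.16775 + $284 = $7,710.16775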